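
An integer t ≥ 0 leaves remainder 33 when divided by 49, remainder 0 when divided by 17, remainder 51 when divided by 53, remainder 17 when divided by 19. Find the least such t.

From t ≡ 33 (mod 49) write t = 33 + 49s. Substituting into t ≡ 0 (mod 17) gives 49s ≡ 1 (mod 17), and since 15⁻¹ ≡ 8 (mod 17), s ≡ 8. Hence t ≡ 33 + 49·8 = 425 (mod 833).
From t ≡ 425 (mod 833) write t = 425 + 833s. Substituting into t ≡ 51 (mod 53) gives 833s ≡ 50 (mod 53), and since 38⁻¹ ≡ 7 (mod 53), s ≡ 32. Hence t ≡ 425 + 833·32 = 27081 (mod 44149).
From t ≡ 27081 (mod 44149) write t = 27081 + 44149s. Substituting into t ≡ 17 (mod 19) gives 44149s ≡ 11 (mod 19), and since 12⁻¹ ≡ 8 (mod 19), s ≡ 12. Hence t ≡ 27081 + 44149·12 = 556869 (mod 838831).

556869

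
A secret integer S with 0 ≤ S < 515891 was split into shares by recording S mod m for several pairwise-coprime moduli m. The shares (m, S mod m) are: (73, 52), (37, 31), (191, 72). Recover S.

117728

The moduli are pairwise coprime; N = 73·37·191 = 515891.
N/73 = 7067; 7067 ≡ 59 (mod 73); 59·26 ≡ 1, so inverse 26.
N/37 = 13943; 13943 ≡ 31 (mod 37); 31·6 ≡ 1, so inverse 6.
N/191 = 2701; 2701 ≡ 27 (mod 191); 27·92 ≡ 1, so inverse 92.
S ≡ 52·7067·26 + 31·13943·6 + 72·2701·92 = 30039406.
30039406 mod 515891 = 117728.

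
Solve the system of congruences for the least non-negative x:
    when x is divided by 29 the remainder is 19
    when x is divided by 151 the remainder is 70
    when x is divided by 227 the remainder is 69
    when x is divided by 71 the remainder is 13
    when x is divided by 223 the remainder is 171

The moduli are pairwise coprime; N = 29·151·227·71·223 = 15738524489.
N/29 = 542707741; 542707741 ≡ 1 (mod 29), inverse 1.
N/151 = 104228639; 104228639 ≡ 134 (mod 151); 134·71 ≡ 1, so inverse 71.
N/227 = 69332707; 69332707 ≡ 97 (mod 227); 97·110 ≡ 1, so inverse 110.
N/71 = 221669359; 221669359 ≡ 46 (mod 71); 46·17 ≡ 1, so inverse 17.
N/223 = 70576343; 70576343 ≡ 188 (mod 223); 188·172 ≡ 1, so inverse 172.
x ≡ 19·542707741·1 + 70·104228639·71 + 69·69332707·110 + 13·221669359·17 + 171·70576343·172 = 3179343357694.
3179343357694 mod 15738524489 = 161410916.

161410916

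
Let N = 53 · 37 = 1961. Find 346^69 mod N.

Mod 53: 346 ≡ 28; by Fermat, exponent reduces to 69 mod 52 = 17; 28^17 ≡ 15 (mod 53).
Mod 37: 346 ≡ 13; by Fermat, exponent reduces to 69 mod 36 = 33; 13^33 ≡ 8 (mod 37).
Combine by CRT: x ≡ 15 (mod 53), x ≡ 8 (mod 37) ⇒ x ≡ 1340 (mod 1961).

1340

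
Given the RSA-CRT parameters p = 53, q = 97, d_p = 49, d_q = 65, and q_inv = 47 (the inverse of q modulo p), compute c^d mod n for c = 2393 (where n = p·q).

1693

m₁ = c^(d_p) mod p: c ≡ 8 (mod 53), and 8^49 mod 53 = 50.
m₂ = c^(d_q) mod q: c ≡ 65 (mod 97), and 65^65 mod 97 = 44.
h = q_inv·(m₁ − m₂) mod p = 47·(50 − 44) mod 53 = 17.
m = m₂ + h·q = 44 + 17·97 = 1693.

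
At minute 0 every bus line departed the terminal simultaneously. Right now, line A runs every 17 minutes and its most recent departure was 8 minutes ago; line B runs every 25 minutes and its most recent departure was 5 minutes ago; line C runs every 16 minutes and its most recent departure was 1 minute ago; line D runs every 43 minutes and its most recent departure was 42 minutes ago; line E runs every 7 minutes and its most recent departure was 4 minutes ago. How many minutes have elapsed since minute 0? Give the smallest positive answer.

From t ≡ 8 (mod 17) write t = 8 + 17s. Substituting into t ≡ 5 (mod 25) gives 17s ≡ 22 (mod 25), and since 17⁻¹ ≡ 3 (mod 25), s ≡ 16. Hence t ≡ 8 + 17·16 = 280 (mod 425).
From t ≡ 280 (mod 425) write t = 280 + 425s. Substituting into t ≡ 1 (mod 16) gives 425s ≡ 9 (mod 16), and since 9⁻¹ ≡ 9 (mod 16), s ≡ 1. Hence t ≡ 280 + 425·1 = 705 (mod 6800).
From t ≡ 705 (mod 6800) write t = 705 + 6800s. Substituting into t ≡ 42 (mod 43) gives 6800s ≡ 25 (mod 43), and since 6⁻¹ ≡ 36 (mod 43), s ≡ 40. Hence t ≡ 705 + 6800·40 = 272705 (mod 292400).
From t ≡ 272705 (mod 292400) write t = 272705 + 292400s. Substituting into t ≡ 4 (mod 7) gives 292400s ≡ 5 (mod 7), and since 3⁻¹ ≡ 5 (mod 7), s ≡ 4. Hence t ≡ 272705 + 292400·4 = 1442305 (mod 2046800).

1442305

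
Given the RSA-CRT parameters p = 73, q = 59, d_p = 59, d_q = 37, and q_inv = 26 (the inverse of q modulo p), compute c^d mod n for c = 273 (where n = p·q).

m₁ = c^(d_p) mod p: c ≡ 54 (mod 73), and 54^59 mod 73 = 12.
m₂ = c^(d_q) mod q: c ≡ 37 (mod 59), and 37^37 mod 59 = 32.
h = q_inv·(m₁ − m₂) mod p = 26·(12 − 32) mod 73 = 64.
m = m₂ + h·q = 32 + 64·59 = 3808.

3808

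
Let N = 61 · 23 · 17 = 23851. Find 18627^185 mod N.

Mod 61: 18627 ≡ 22; by Fermat, exponent reduces to 185 mod 60 = 5; 22^5 ≡ 47 (mod 61).
Mod 23: 18627 ≡ 20; by Fermat, exponent reduces to 185 mod 22 = 9; 20^9 ≡ 5 (mod 23).
Mod 17: 18627 ≡ 12; by Fermat, exponent reduces to 185 mod 16 = 9; 12^9 ≡ 5 (mod 17).
Combine by CRT: x ≡ 47 (mod 61), x ≡ 5 (mod 23), x ≡ 5 (mod 17) ⇒ x ≡ 3524 (mod 23851).

3524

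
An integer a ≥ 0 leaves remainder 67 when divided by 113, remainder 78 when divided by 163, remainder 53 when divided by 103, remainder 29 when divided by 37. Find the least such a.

38697256

The moduli are pairwise coprime; N = 113·163·103·37 = 70194809.
N/113 = 621193; 621193 ≡ 32 (mod 113); 32·53 ≡ 1, so inverse 53.
N/163 = 430643; 430643 ≡ 160 (mod 163); 160·54 ≡ 1, so inverse 54.
N/103 = 681503; 681503 ≡ 55 (mod 103); 55·15 ≡ 1, so inverse 15.
N/37 = 1897157; 1897157 ≡ 19 (mod 37); 19·2 ≡ 1, so inverse 2.
a ≡ 67·621193·53 + 78·430643·54 + 53·681503·15 + 29·1897157·2 = 4671554650.
4671554650 mod 70194809 = 38697256.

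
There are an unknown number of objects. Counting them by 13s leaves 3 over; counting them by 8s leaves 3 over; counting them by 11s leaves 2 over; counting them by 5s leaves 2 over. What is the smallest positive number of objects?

4787

The moduli are pairwise coprime; M = 13·8·11·5 = 5720.
M/13 = 440; 440 ≡ 11 (mod 13); 11·6 ≡ 1, so inverse 6.
M/8 = 715; 715 ≡ 3 (mod 8); 3·3 ≡ 1, so inverse 3.
M/11 = 520; 520 ≡ 3 (mod 11); 3·4 ≡ 1, so inverse 4.
M/5 = 1144; 1144 ≡ 4 (mod 5); 4·4 ≡ 1, so inverse 4.
N ≡ 3·440·6 + 3·715·3 + 2·520·4 + 2·1144·4 = 27667.
27667 mod 5720 = 4787.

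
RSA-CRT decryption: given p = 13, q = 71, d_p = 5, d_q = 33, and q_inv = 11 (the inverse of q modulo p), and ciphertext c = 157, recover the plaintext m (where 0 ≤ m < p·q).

716

m₁ = c^(d_p) mod p: c ≡ 1 (mod 13), and 1^5 mod 13 = 1.
m₂ = c^(d_q) mod q: c ≡ 15 (mod 71), and 15^33 mod 71 = 6.
h = q_inv·(m₁ − m₂) mod p = 11·(1 − 6) mod 13 = 10.
m = m₂ + h·q = 6 + 10·71 = 716.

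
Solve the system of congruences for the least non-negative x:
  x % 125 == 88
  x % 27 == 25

From x ≡ 88 (mod 125) write x = 88 + 125t. Substituting into x ≡ 25 (mod 27) gives 125t ≡ 18 (mod 27), and since 17⁻¹ ≡ 8 (mod 27), t ≡ 9. Hence x ≡ 88 + 125·9 = 1213 (mod 3375).

1213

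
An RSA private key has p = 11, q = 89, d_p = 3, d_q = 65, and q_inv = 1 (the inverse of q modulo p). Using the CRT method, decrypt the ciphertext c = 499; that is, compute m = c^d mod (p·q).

m₁ = c^(d_p) mod p: c ≡ 4 (mod 11), and 4^3 mod 11 = 9.
m₂ = c^(d_q) mod q: c ≡ 54 (mod 89), and 54^65 mod 89 = 27.
h = q_inv·(m₁ − m₂) mod p = 1·(9 − 27) mod 11 = 4.
m = m₂ + h·q = 27 + 4·89 = 383.

383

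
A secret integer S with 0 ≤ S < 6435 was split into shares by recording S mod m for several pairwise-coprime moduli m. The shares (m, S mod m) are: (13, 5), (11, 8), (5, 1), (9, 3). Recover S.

4386

From S ≡ 5 (mod 13) write S = 5 + 13t. Substituting into S ≡ 8 (mod 11) gives 13t ≡ 3 (mod 11), and since 2⁻¹ ≡ 6 (mod 11), t ≡ 7. Hence S ≡ 5 + 13·7 = 96 (mod 143).
From S ≡ 96 (mod 143) write S = 96 + 143t. Substituting into S ≡ 1 (mod 5) gives 143t ≡ 0 (mod 5), and since 3⁻¹ ≡ 2 (mod 5), t ≡ 0. Hence S ≡ 96 + 143·0 = 96 (mod 715).
From S ≡ 96 (mod 715) write S = 96 + 715t. Substituting into S ≡ 3 (mod 9) gives 715t ≡ 6 (mod 9), and since 4⁻¹ ≡ 7 (mod 9), t ≡ 6. Hence S ≡ 96 + 715·6 = 4386 (mod 6435).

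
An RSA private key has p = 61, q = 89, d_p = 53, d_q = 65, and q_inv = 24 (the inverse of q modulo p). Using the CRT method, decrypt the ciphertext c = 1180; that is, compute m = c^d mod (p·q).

4909

m₁ = c^(d_p) mod p: c ≡ 21 (mod 61), and 21^53 mod 61 = 29.
m₂ = c^(d_q) mod q: c ≡ 23 (mod 89), and 23^65 mod 89 = 14.
h = q_inv·(m₁ − m₂) mod p = 24·(29 − 14) mod 61 = 55.
m = m₂ + h·q = 14 + 55·89 = 4909.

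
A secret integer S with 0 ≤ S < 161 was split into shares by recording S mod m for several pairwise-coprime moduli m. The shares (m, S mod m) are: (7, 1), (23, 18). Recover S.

From S ≡ 1 (mod 7) write S = 1 + 7t. Substituting into S ≡ 18 (mod 23) gives 7t ≡ 17 (mod 23), and since 7⁻¹ ≡ 10 (mod 23), t ≡ 9. Hence S ≡ 1 + 7·9 = 64 (mod 161).

64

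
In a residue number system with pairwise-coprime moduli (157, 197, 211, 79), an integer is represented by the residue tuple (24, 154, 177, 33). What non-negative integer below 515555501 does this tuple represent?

489644245

The moduli are pairwise coprime; N = 157·197·211·79 = 515555501.
N/157 = 3283793; 3283793 ≡ 138 (mod 157); 138·33 ≡ 1, so inverse 33.
N/197 = 2617033; 2617033 ≡ 85 (mod 197); 85·51 ≡ 1, so inverse 51.
N/211 = 2443391; 2443391 ≡ 11 (mod 211); 11·96 ≡ 1, so inverse 96.
N/79 = 6526019; 6526019 ≡ 66 (mod 79); 66·6 ≡ 1, so inverse 6.
x ≡ 24·3283793·33 + 154·2617033·51 + 177·2443391·96 + 33·6526019·6 = 65965192872.
65965192872 mod 515555501 = 489644245.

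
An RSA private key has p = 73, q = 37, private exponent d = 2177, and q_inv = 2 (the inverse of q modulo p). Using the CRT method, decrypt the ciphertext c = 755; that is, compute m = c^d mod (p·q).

254

d_p = d mod (p−1) = 2177 mod 72 = 17; d_q = d mod (q−1) = 17.
m₁ = c^(d_p) mod p: c ≡ 25 (mod 73), and 25^17 mod 73 = 35.
m₂ = c^(d_q) mod q: c ≡ 15 (mod 37), and 15^17 mod 37 = 32.
h = q_inv·(m₁ − m₂) mod p = 2·(35 − 32) mod 73 = 6.
m = m₂ + h·q = 32 + 6·37 = 254.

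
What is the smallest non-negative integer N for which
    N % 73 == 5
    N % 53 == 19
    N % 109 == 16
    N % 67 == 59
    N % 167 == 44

3830000923

From N ≡ 5 (mod 73) write N = 5 + 73t. Substituting into N ≡ 19 (mod 53) gives 73t ≡ 14 (mod 53), and since 20⁻¹ ≡ 8 (mod 53), t ≡ 6. Hence N ≡ 5 + 73·6 = 443 (mod 3869).
From N ≡ 443 (mod 3869) write N = 443 + 3869t. Substituting into N ≡ 16 (mod 109) gives 3869t ≡ 9 (mod 109), and since 54⁻¹ ≡ 107 (mod 109), t ≡ 91. Hence N ≡ 443 + 3869·91 = 352522 (mod 421721).
From N ≡ 352522 (mod 421721) write N = 352522 + 421721t. Substituting into N ≡ 59 (mod 67) gives 421721t ≡ 24 (mod 67), and since 23⁻¹ ≡ 35 (mod 67), t ≡ 36. Hence N ≡ 352522 + 421721·36 = 15534478 (mod 28255307).
From N ≡ 15534478 (mod 28255307) write N = 15534478 + 28255307t. Substituting into N ≡ 44 (mod 167) gives 28255307t ≡ 73 (mod 167), and since 76⁻¹ ≡ 11 (mod 167), t ≡ 135. Hence N ≡ 15534478 + 28255307·135 = 3830000923 (mod 4718636269).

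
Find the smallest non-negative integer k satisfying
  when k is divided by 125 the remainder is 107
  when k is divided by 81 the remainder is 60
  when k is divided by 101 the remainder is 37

7107

The moduli are pairwise coprime; N = 125·81·101 = 1022625.
N/125 = 8181; 8181 ≡ 56 (mod 125); 56·96 ≡ 1, so inverse 96.
N/81 = 12625; 12625 ≡ 70 (mod 81); 70·22 ≡ 1, so inverse 22.
N/101 = 10125; 10125 ≡ 25 (mod 101); 25·97 ≡ 1, so inverse 97.
k ≡ 107·8181·96 + 60·12625·22 + 37·10125·97 = 137038857.
137038857 mod 1022625 = 7107.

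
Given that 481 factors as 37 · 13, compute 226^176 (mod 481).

Mod 37: 226 ≡ 4; by Fermat, exponent reduces to 176 mod 36 = 32; 4^32 ≡ 12 (mod 37).
Mod 13: 226 ≡ 5; by Fermat, exponent reduces to 176 mod 12 = 8; 5^8 ≡ 1 (mod 13).
Combine by CRT: x ≡ 12 (mod 37), x ≡ 1 (mod 13) ⇒ x ≡ 456 (mod 481).

456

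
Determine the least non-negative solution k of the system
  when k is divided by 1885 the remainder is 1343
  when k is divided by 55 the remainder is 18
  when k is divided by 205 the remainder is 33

615853

Combine the congruences pairwise.
gcd(1885, 55) = 5 and 5 | (18 − 1343), so the pair is consistent; merging gives k ≡ 14538 (mod 20735), where 20735 = lcm(1885, 55).
gcd(20735, 205) = 5 and 5 | (33 − 14538), so the pair is consistent; merging gives k ≡ 615853 (mod 850135), where 850135 = lcm(20735, 205).
The solution is unique modulo lcm(1885, 55, 205) = 850135.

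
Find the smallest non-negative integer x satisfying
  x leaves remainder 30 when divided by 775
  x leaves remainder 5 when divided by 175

1580

gcd(775, 175) = 25 and 25 | (5 − 30), so the pair is consistent; merging gives x ≡ 1580 (mod 5425), where 5425 = lcm(775, 175).
The solution is unique modulo lcm(775, 175) = 5425.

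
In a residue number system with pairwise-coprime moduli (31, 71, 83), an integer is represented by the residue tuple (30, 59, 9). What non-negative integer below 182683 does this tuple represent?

From x ≡ 30 (mod 31) write x = 30 + 31t. Substituting into x ≡ 59 (mod 71) gives 31t ≡ 29 (mod 71), and since 31⁻¹ ≡ 55 (mod 71), t ≡ 33. Hence x ≡ 30 + 31·33 = 1053 (mod 2201).
From x ≡ 1053 (mod 2201) write x = 1053 + 2201t. Substituting into x ≡ 9 (mod 83) gives 2201t ≡ 35 (mod 83), and since 43⁻¹ ≡ 56 (mod 83), t ≡ 51. Hence x ≡ 1053 + 2201·51 = 113304 (mod 182683).

113304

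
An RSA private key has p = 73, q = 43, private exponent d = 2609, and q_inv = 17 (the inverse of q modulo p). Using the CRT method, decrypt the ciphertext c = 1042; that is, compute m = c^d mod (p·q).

d_p = d mod (p−1) = 2609 mod 72 = 17; d_q = d mod (q−1) = 5.
m₁ = c^(d_p) mod p: c ≡ 20 (mod 73), and 20^17 mod 73 = 5.
m₂ = c^(d_q) mod q: c ≡ 10 (mod 43), and 10^5 mod 43 = 25.
h = q_inv·(m₁ − m₂) mod p = 17·(5 − 25) mod 73 = 25.
m = m₂ + h·q = 25 + 25·43 = 1100.

1100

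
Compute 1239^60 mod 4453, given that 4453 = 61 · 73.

Mod 61: 1239 ≡ 19; since 60 | 60, by Fermat 19^60 ≡ 1 (mod 61).
Mod 73: 1239 ≡ 71; 71^60 ≡ 64 (mod 73).
Combine by CRT: x ≡ 1 (mod 61), x ≡ 64 (mod 73) ⇒ x ≡ 794 (mod 4453).

794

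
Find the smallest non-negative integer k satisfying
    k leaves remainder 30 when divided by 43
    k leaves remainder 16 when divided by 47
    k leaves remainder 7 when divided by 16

From k ≡ 30 (mod 43) write k = 30 + 43t. Substituting into k ≡ 16 (mod 47) gives 43t ≡ 33 (mod 47), and since 43⁻¹ ≡ 35 (mod 47), t ≡ 27. Hence k ≡ 30 + 43·27 = 1191 (mod 2021).
From k ≡ 1191 (mod 2021) write k = 1191 + 2021t. Substituting into k ≡ 7 (mod 16) gives 2021t ≡ 0 (mod 16), and since 5⁻¹ ≡ 13 (mod 16), t ≡ 0. Hence k ≡ 1191 + 2021·0 = 1191 (mod 32336).

1191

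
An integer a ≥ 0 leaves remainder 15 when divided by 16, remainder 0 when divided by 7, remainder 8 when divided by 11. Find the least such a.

63

From a ≡ 15 (mod 16) write a = 15 + 16t. Substituting into a ≡ 0 (mod 7) gives 16t ≡ 6 (mod 7), and since 2⁻¹ ≡ 4 (mod 7), t ≡ 3. Hence a ≡ 15 + 16·3 = 63 (mod 112).
From a ≡ 63 (mod 112) write a = 63 + 112t. Substituting into a ≡ 8 (mod 11) gives 112t ≡ 0 (mod 11), and since 2⁻¹ ≡ 6 (mod 11), t ≡ 0. Hence a ≡ 63 + 112·0 = 63 (mod 1232).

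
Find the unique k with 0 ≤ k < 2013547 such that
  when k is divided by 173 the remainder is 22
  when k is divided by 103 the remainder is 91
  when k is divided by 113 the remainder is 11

The moduli are pairwise coprime; N = 173·103·113 = 2013547.
N/173 = 11639; 11639 ≡ 48 (mod 173); 48·155 ≡ 1, so inverse 155.
N/103 = 19549; 19549 ≡ 82 (mod 103); 82·49 ≡ 1, so inverse 49.
N/113 = 17819; 17819 ≡ 78 (mod 113); 78·71 ≡ 1, so inverse 71.
k ≡ 22·11639·155 + 91·19549·49 + 11·17819·71 = 140774620.
140774620 mod 2013547 = 1839877.

1839877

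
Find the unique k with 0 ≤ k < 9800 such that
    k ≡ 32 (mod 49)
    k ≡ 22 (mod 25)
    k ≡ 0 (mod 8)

The moduli are pairwise coprime; N = 49·25·8 = 9800.
N/49 = 200; 200 ≡ 4 (mod 49); 4·37 ≡ 1, so inverse 37.
N/25 = 392; 392 ≡ 17 (mod 25); 17·3 ≡ 1, so inverse 3.
N/8 = 1225; 1225 ≡ 1 (mod 8), inverse 1.
k ≡ 32·200·37 + 22·392·3 + 0·1225·1 = 262672.
262672 mod 9800 = 7872.

7872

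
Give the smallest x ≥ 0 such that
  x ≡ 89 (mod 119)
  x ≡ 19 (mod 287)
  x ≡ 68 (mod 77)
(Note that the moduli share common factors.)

Combine the congruences pairwise.
gcd(119, 287) = 7 and 7 | (19 − 89), so the pair is consistent; merging gives x ≡ 4611 (mod 4879), where 4879 = lcm(119, 287).
gcd(4879, 77) = 7 and 7 | (68 − 4611), so the pair is consistent; merging gives x ≡ 4611 (mod 53669), where 53669 = lcm(4879, 77).
The solution is unique modulo lcm(119, 287, 77) = 53669.

4611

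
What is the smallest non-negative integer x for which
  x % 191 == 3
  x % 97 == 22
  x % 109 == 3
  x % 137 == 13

248100026

The moduli are pairwise coprime; N = 191·97·109·137 = 276663691.
N/191 = 1448501; 1448501 ≡ 148 (mod 191); 148·151 ≡ 1, so inverse 151.
N/97 = 2852203; 2852203 ≡ 15 (mod 97); 15·13 ≡ 1, so inverse 13.
N/109 = 2538199; 2538199 ≡ 25 (mod 109); 25·48 ≡ 1, so inverse 48.
N/137 = 2019443; 2019443 ≡ 63 (mod 137); 63·87 ≡ 1, so inverse 87.
x ≡ 3·1448501·151 + 22·2852203·13 + 3·2538199·48 + 13·2019443·87 = 4121391700.
4121391700 mod 276663691 = 248100026.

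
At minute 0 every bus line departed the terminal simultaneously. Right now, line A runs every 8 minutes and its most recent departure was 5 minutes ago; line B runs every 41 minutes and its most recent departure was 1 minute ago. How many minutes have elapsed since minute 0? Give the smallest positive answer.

165

From t ≡ 5 (mod 8) write t = 5 + 8s. Substituting into t ≡ 1 (mod 41) gives 8s ≡ 37 (mod 41), and since 8⁻¹ ≡ 36 (mod 41), s ≡ 20. Hence t ≡ 5 + 8·20 = 165 (mod 328).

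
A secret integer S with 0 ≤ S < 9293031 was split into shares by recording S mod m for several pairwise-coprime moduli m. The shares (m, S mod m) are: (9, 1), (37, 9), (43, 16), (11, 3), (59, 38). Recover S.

The moduli are pairwise coprime; N = 9·37·43·11·59 = 9293031.
N/9 = 1032559; 1032559 ≡ 7 (mod 9); 7·4 ≡ 1, so inverse 4.
N/37 = 251163; 251163 ≡ 7 (mod 37); 7·16 ≡ 1, so inverse 16.
N/43 = 216117; 216117 ≡ 42 (mod 43); 42·42 ≡ 1, so inverse 42.
N/11 = 844821; 844821 ≡ 10 (mod 11); 10·10 ≡ 1, so inverse 10.
N/59 = 157509; 157509 ≡ 38 (mod 59); 38·14 ≡ 1, so inverse 14.
S ≡ 1·1032559·4 + 9·251163·16 + 16·216117·42 + 3·844821·10 + 38·157509·14 = 294667750.
294667750 mod 9293031 = 6583789.

6583789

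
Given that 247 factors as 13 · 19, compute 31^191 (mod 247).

Mod 13: 31 ≡ 5; by Fermat, exponent reduces to 191 mod 12 = 11; 5^11 ≡ 8 (mod 13).
Mod 19: 31 ≡ 12; by Fermat, exponent reduces to 191 mod 18 = 11; 12^11 ≡ 8 (mod 19).
Combine by CRT: x ≡ 8 (mod 13), x ≡ 8 (mod 19) ⇒ x ≡ 8 (mod 247).

8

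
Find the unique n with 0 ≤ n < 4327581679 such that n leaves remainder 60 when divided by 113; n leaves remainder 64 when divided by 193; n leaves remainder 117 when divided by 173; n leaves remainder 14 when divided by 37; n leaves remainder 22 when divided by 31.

2120834797

From n ≡ 60 (mod 113) write n = 60 + 113t. Substituting into n ≡ 64 (mod 193) gives 113t ≡ 4 (mod 193), and since 113⁻¹ ≡ 41 (mod 193), t ≡ 164. Hence n ≡ 60 + 113·164 = 18592 (mod 21809).
From n ≡ 18592 (mod 21809) write n = 18592 + 21809t. Substituting into n ≡ 117 (mod 173) gives 21809t ≡ 36 (mod 173), and since 11⁻¹ ≡ 63 (mod 173), t ≡ 19. Hence n ≡ 18592 + 21809·19 = 432963 (mod 3772957).
From n ≡ 432963 (mod 3772957) write n = 432963 + 3772957t. Substituting into n ≡ 14 (mod 37) gives 3772957t ≡ 25 (mod 37), and since 30⁻¹ ≡ 21 (mod 37), t ≡ 7. Hence n ≡ 432963 + 3772957·7 = 26843662 (mod 139599409).
From n ≡ 26843662 (mod 139599409) write n = 26843662 + 139599409t. Substituting into n ≡ 22 (mod 31) gives 139599409t ≡ 4 (mod 31), and since 23⁻¹ ≡ 27 (mod 31), t ≡ 15. Hence n ≡ 26843662 + 139599409·15 = 2120834797 (mod 4327581679).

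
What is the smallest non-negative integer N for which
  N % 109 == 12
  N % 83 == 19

3173

Combine the congruences pairwise.
From N ≡ 12 (mod 109) write N = 12 + 109t. Substituting into N ≡ 19 (mod 83) gives 109t ≡ 7 (mod 83), and since 26⁻¹ ≡ 16 (mod 83), t ≡ 29. Hence N ≡ 12 + 109·29 = 3173 (mod 9047).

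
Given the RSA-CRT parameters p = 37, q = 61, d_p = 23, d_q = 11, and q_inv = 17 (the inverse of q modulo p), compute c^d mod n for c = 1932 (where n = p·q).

m₁ = c^(d_p) mod p: c ≡ 8 (mod 37), and 8^23 mod 37 = 14.
m₂ = c^(d_q) mod q: c ≡ 41 (mod 61), and 41^11 mod 61 = 41.
h = q_inv·(m₁ − m₂) mod p = 17·(14 − 41) mod 37 = 22.
m = m₂ + h·q = 41 + 22·61 = 1383.

1383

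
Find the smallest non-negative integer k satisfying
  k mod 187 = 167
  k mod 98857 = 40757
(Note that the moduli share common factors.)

gcd(187, 98857) = 11 and 11 | (40757 − 167), so the pair is consistent; merging gives k ≡ 337328 (mod 1680569), where 1680569 = lcm(187, 98857).
The solution is unique modulo lcm(187, 98857) = 1680569.

337328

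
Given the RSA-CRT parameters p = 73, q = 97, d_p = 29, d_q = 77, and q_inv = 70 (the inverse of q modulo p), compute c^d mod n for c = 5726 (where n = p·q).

6353

m₁ = c^(d_p) mod p: c ≡ 32 (mod 73), and 32^29 mod 73 = 2.
m₂ = c^(d_q) mod q: c ≡ 3 (mod 97), and 3^77 mod 97 = 48.
h = q_inv·(m₁ − m₂) mod p = 70·(2 − 48) mod 73 = 65.
m = m₂ + h·q = 48 + 65·97 = 6353.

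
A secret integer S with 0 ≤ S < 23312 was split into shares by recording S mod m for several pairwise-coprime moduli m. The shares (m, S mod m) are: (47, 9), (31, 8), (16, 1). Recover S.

8657

The moduli are pairwise coprime; N = 47·31·16 = 23312.
N/47 = 496; 496 ≡ 26 (mod 47); 26·38 ≡ 1, so inverse 38.
N/31 = 752; 752 ≡ 8 (mod 31); 8·4 ≡ 1, so inverse 4.
N/16 = 1457; 1457 ≡ 1 (mod 16), inverse 1.
S ≡ 9·496·38 + 8·752·4 + 1·1457·1 = 195153.
195153 mod 23312 = 8657.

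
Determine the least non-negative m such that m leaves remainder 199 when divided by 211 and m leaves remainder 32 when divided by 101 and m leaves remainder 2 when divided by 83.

1419385

Combine the congruences pairwise.
From m ≡ 199 (mod 211) write m = 199 + 211t. Substituting into m ≡ 32 (mod 101) gives 211t ≡ 35 (mod 101), and since 9⁻¹ ≡ 45 (mod 101), t ≡ 60. Hence m ≡ 199 + 211·60 = 12859 (mod 21311).
From m ≡ 12859 (mod 21311) write m = 12859 + 21311t. Substituting into m ≡ 2 (mod 83) gives 21311t ≡ 8 (mod 83), and since 63⁻¹ ≡ 29 (mod 83), t ≡ 66. Hence m ≡ 12859 + 21311·66 = 1419385 (mod 1768813).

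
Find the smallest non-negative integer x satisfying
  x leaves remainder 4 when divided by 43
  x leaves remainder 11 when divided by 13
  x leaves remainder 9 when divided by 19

4132

The moduli are pairwise coprime; N = 43·13·19 = 10621.
N/43 = 247; 247 ≡ 32 (mod 43); 32·39 ≡ 1, so inverse 39.
N/13 = 817; 817 ≡ 11 (mod 13); 11·6 ≡ 1, so inverse 6.
N/19 = 559; 559 ≡ 8 (mod 19); 8·12 ≡ 1, so inverse 12.
x ≡ 4·247·39 + 11·817·6 + 9·559·12 = 152826.
152826 mod 10621 = 4132.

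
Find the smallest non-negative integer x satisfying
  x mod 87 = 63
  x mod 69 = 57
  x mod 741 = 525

gcd(87, 69) = 3 and 3 | (57 − 63), so the pair is consistent; merging gives x ≡ 1368 (mod 2001), where 2001 = lcm(87, 69).
gcd(2001, 741) = 3 and 3 | (525 − 1368), so the pair is consistent; merging gives x ≡ 309522 (mod 494247), where 494247 = lcm(2001, 741).
The solution is unique modulo lcm(87, 69, 741) = 494247.

309522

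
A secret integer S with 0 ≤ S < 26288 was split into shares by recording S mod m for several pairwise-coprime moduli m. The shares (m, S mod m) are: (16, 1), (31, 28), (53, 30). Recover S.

12273

The moduli are pairwise coprime; N = 16·31·53 = 26288.
N/16 = 1643; 1643 ≡ 11 (mod 16); 11·3 ≡ 1, so inverse 3.
N/31 = 848; 848 ≡ 11 (mod 31); 11·17 ≡ 1, so inverse 17.
N/53 = 496; 496 ≡ 19 (mod 53); 19·14 ≡ 1, so inverse 14.
S ≡ 1·1643·3 + 28·848·17 + 30·496·14 = 616897.
616897 mod 26288 = 12273.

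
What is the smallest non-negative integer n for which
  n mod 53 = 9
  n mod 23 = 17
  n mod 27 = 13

29848

The moduli are pairwise coprime; M = 53·23·27 = 32913.
M/53 = 621; 621 ≡ 38 (mod 53); 38·7 ≡ 1, so inverse 7.
M/23 = 1431; 1431 ≡ 5 (mod 23); 5·14 ≡ 1, so inverse 14.
M/27 = 1219; 1219 ≡ 4 (mod 27); 4·7 ≡ 1, so inverse 7.
n ≡ 9·621·7 + 17·1431·14 + 13·1219·7 = 490630.
490630 mod 32913 = 29848.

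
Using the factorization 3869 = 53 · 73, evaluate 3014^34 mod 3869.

Mod 53: 3014 ≡ 46; 46^34 ≡ 44 (mod 53).
Mod 73: 3014 ≡ 21; 21^34 ≡ 24 (mod 73).
Combine by CRT: x ≡ 44 (mod 53), x ≡ 24 (mod 73) ⇒ x ≡ 97 (mod 3869).

97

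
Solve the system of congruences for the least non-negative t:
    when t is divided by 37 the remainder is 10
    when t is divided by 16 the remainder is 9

121

From t ≡ 10 (mod 37) write t = 10 + 37s. Substituting into t ≡ 9 (mod 16) gives 37s ≡ 15 (mod 16), and since 5⁻¹ ≡ 13 (mod 16), s ≡ 3. Hence t ≡ 10 + 37·3 = 121 (mod 592).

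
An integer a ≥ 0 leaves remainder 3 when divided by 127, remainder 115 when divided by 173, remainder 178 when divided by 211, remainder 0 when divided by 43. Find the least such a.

94581983

The moduli are pairwise coprime; N = 127·173·211·43 = 199342883.
N/127 = 1569629; 1569629 ≡ 36 (mod 127); 36·60 ≡ 1, so inverse 60.
N/173 = 1152271; 1152271 ≡ 91 (mod 173); 91·154 ≡ 1, so inverse 154.
N/211 = 944753; 944753 ≡ 106 (mod 211); 106·2 ≡ 1, so inverse 2.
N/43 = 4635881; 4635881 ≡ 8 (mod 43); 8·27 ≡ 1, so inverse 27.
a ≡ 3·1569629·60 + 115·1152271·154 + 178·944753·2 + 0·4635881·27 = 21025584698.
21025584698 mod 199342883 = 94581983.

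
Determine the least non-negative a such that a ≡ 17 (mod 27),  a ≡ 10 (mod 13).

From a ≡ 17 (mod 27) write a = 17 + 27t. Substituting into a ≡ 10 (mod 13) gives 27t ≡ 6 (mod 13), and since 1⁻¹ ≡ 1 (mod 13), t ≡ 6. Hence a ≡ 17 + 27·6 = 179 (mod 351).

179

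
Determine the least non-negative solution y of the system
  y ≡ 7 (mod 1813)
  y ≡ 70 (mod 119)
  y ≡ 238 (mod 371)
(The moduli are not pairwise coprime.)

1383326

gcd(1813, 119) = 7 and 7 | (70 − 7), so the pair is consistent; merging gives y ≡ 27202 (mod 30821), where 30821 = lcm(1813, 119).
gcd(30821, 371) = 7 and 7 | (238 − 27202), so the pair is consistent; merging gives y ≡ 1383326 (mod 1633513), where 1633513 = lcm(30821, 371).
The solution is unique modulo lcm(1813, 119, 371) = 1633513.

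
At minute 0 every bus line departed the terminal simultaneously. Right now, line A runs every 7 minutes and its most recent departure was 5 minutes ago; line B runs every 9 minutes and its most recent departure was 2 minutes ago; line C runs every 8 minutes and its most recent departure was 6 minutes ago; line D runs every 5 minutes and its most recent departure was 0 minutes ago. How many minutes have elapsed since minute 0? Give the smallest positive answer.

110

The moduli are pairwise coprime; N = 7·9·8·5 = 2520.
N/7 = 360; 360 ≡ 3 (mod 7); 3·5 ≡ 1, so inverse 5.
N/9 = 280; 280 ≡ 1 (mod 9), inverse 1.
N/8 = 315; 315 ≡ 3 (mod 8); 3·3 ≡ 1, so inverse 3.
N/5 = 504; 504 ≡ 4 (mod 5); 4·4 ≡ 1, so inverse 4.
t ≡ 5·360·5 + 2·280·1 + 6·315·3 + 0·504·4 = 15230.
15230 mod 2520 = 110.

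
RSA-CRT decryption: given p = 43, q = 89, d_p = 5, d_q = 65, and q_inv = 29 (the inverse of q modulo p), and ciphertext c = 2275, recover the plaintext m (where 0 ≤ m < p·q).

m₁ = c^(d_p) mod p: c ≡ 39 (mod 43), and 39^5 mod 43 = 8.
m₂ = c^(d_q) mod q: c ≡ 50 (mod 89), and 50^65 mod 89 = 73.
h = q_inv·(m₁ − m₂) mod p = 29·(8 − 73) mod 43 = 7.
m = m₂ + h·q = 73 + 7·89 = 696.

696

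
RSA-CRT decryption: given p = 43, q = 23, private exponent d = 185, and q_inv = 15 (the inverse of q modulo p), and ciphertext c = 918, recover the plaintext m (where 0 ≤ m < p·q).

d_p = d mod (p−1) = 185 mod 42 = 17; d_q = d mod (q−1) = 9.
m₁ = c^(d_p) mod p: c ≡ 15 (mod 43), and 15^17 mod 43 = 40.
m₂ = c^(d_q) mod q: c ≡ 21 (mod 23), and 21^9 mod 23 = 17.
h = q_inv·(m₁ − m₂) mod p = 15·(40 − 17) mod 43 = 1.
m = m₂ + h·q = 17 + 1·23 = 40.

40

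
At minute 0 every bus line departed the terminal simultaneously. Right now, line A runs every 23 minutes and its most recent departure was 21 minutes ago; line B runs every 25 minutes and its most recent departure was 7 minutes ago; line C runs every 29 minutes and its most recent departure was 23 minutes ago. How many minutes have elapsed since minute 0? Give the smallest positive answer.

The moduli are pairwise coprime; N = 23·25·29 = 16675.
N/23 = 725; 725 ≡ 12 (mod 23); 12·2 ≡ 1, so inverse 2.
N/25 = 667; 667 ≡ 17 (mod 25); 17·3 ≡ 1, so inverse 3.
N/29 = 575; 575 ≡ 24 (mod 29); 24·23 ≡ 1, so inverse 23.
t ≡ 21·725·2 + 7·667·3 + 23·575·23 = 348632.
348632 mod 16675 = 15132.

15132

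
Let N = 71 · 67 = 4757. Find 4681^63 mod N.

1650

Mod 71: 4681 ≡ 66; 66^63 ≡ 17 (mod 71).
Mod 67: 4681 ≡ 58; 58^63 ≡ 42 (mod 67).
Combine by CRT: x ≡ 17 (mod 71), x ≡ 42 (mod 67) ⇒ x ≡ 1650 (mod 4757).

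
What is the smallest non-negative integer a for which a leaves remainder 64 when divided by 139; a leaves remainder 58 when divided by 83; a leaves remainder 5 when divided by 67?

Combine the congruences pairwise.
From a ≡ 64 (mod 139) write a = 64 + 139t. Substituting into a ≡ 58 (mod 83) gives 139t ≡ 77 (mod 83), and since 56⁻¹ ≡ 43 (mod 83), t ≡ 74. Hence a ≡ 64 + 139·74 = 10350 (mod 11537).
From a ≡ 10350 (mod 11537) write a = 10350 + 11537t. Substituting into a ≡ 5 (mod 67) gives 11537t ≡ 40 (mod 67), and since 13⁻¹ ≡ 31 (mod 67), t ≡ 34. Hence a ≡ 10350 + 11537·34 = 402608 (mod 772979).

402608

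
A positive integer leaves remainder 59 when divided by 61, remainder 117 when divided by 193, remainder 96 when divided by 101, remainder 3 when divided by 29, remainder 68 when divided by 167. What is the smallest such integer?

The moduli are pairwise coprime; N = 61·193·101·29·167 = 5758680539.
N/61 = 94404599; 94404599 ≡ 23 (mod 61); 23·8 ≡ 1, so inverse 8.
N/193 = 29837723; 29837723 ≡ 116 (mod 193); 116·5 ≡ 1, so inverse 5.
N/101 = 57016639; 57016639 ≡ 18 (mod 101); 18·73 ≡ 1, so inverse 73.
N/29 = 198575191; 198575191 ≡ 11 (mod 29); 11·8 ≡ 1, so inverse 8.
N/167 = 34483117; 34483117 ≡ 122 (mod 167); 122·141 ≡ 1, so inverse 141.
a ≡ 59·94404599·8 + 117·29837723·5 + 96·57016639·73 + 3·198575191·8 + 68·34483117·141 = 796976575175.
796976575175 mod 5758680539 = 2278660793.

2278660793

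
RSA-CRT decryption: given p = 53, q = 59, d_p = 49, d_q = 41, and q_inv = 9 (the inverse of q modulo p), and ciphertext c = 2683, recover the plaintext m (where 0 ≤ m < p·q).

m₁ = c^(d_p) mod p: c ≡ 33 (mod 53), and 33^49 mod 53 = 18.
m₂ = c^(d_q) mod q: c ≡ 28 (mod 59), and 28^41 mod 59 = 20.
h = q_inv·(m₁ − m₂) mod p = 9·(18 − 20) mod 53 = 35.
m = m₂ + h·q = 20 + 35·59 = 2085.

2085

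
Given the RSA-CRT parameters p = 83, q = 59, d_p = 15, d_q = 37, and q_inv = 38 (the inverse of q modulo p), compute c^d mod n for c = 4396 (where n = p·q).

1295

m₁ = c^(d_p) mod p: c ≡ 80 (mod 83), and 80^15 mod 83 = 50.
m₂ = c^(d_q) mod q: c ≡ 30 (mod 59), and 30^37 mod 59 = 56.
h = q_inv·(m₁ − m₂) mod p = 38·(50 − 56) mod 83 = 21.
m = m₂ + h·q = 56 + 21·59 = 1295.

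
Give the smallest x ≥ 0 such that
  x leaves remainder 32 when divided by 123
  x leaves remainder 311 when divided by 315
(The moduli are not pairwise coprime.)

4091

Combine the congruences pairwise.
gcd(123, 315) = 3 and 3 | (311 − 32), so the pair is consistent; merging gives x ≡ 4091 (mod 12915), where 12915 = lcm(123, 315).
The solution is unique modulo lcm(123, 315) = 12915.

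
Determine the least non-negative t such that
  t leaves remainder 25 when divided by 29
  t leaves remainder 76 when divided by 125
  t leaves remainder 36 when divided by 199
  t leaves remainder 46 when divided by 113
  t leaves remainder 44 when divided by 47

Combine the congruences pairwise.
From t ≡ 25 (mod 29) write t = 25 + 29s. Substituting into t ≡ 76 (mod 125) gives 29s ≡ 51 (mod 125), and since 29⁻¹ ≡ 69 (mod 125), s ≡ 19. Hence t ≡ 25 + 29·19 = 576 (mod 3625).
From t ≡ 576 (mod 3625) write t = 576 + 3625s. Substituting into t ≡ 36 (mod 199) gives 3625s ≡ 57 (mod 199), and since 43⁻¹ ≡ 162 (mod 199), s ≡ 80. Hence t ≡ 576 + 3625·80 = 290576 (mod 721375).
From t ≡ 290576 (mod 721375) write t = 290576 + 721375s. Substituting into t ≡ 46 (mod 113) gives 721375s ≡ 106 (mod 113), and since 96⁻¹ ≡ 93 (mod 113), s ≡ 27. Hence t ≡ 290576 + 721375·27 = 19767701 (mod 81515375).
From t ≡ 19767701 (mod 81515375) write t = 19767701 + 81515375s. Substituting into t ≡ 44 (mod 47) gives 81515375s ≡ 26 (mod 47), and since 32⁻¹ ≡ 25 (mod 47), s ≡ 39. Hence t ≡ 19767701 + 81515375·39 = 3198867326 (mod 3831222625).

3198867326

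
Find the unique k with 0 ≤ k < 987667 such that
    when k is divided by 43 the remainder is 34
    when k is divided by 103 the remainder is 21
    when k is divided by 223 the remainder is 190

The moduli are pairwise coprime; N = 43·103·223 = 987667.
N/43 = 22969; 22969 ≡ 7 (mod 43); 7·37 ≡ 1, so inverse 37.
N/103 = 9589; 9589 ≡ 10 (mod 103); 10·31 ≡ 1, so inverse 31.
N/223 = 4429; 4429 ≡ 192 (mod 223); 192·187 ≡ 1, so inverse 187.
k ≡ 34·22969·37 + 21·9589·31 + 190·4429·187 = 192499811.
192499811 mod 987667 = 892413.

892413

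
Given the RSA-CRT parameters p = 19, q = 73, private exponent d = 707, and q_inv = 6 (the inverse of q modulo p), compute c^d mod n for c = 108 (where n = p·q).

d_p = d mod (p−1) = 707 mod 18 = 5; d_q = d mod (q−1) = 59.
m₁ = c^(d_p) mod p: c ≡ 13 (mod 19), and 13^5 mod 19 = 14.
m₂ = c^(d_q) mod q: c ≡ 35 (mod 73), and 35^59 mod 73 = 19.
h = q_inv·(m₁ − m₂) mod p = 6·(14 − 19) mod 19 = 8.
m = m₂ + h·q = 19 + 8·73 = 603.

603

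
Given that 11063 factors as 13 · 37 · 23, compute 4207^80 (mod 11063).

Mod 13: 4207 ≡ 8; by Fermat, exponent reduces to 80 mod 12 = 8; 8^8 ≡ 1 (mod 13).
Mod 37: 4207 ≡ 26; by Fermat, exponent reduces to 80 mod 36 = 8; 26^8 ≡ 10 (mod 37).
Mod 23: 4207 ≡ 21; by Fermat, exponent reduces to 80 mod 22 = 14; 21^14 ≡ 8 (mod 23).
Combine by CRT: x ≡ 1 (mod 13), x ≡ 10 (mod 37), x ≡ 8 (mod 23) ⇒ x ≡ 4746 (mod 11063).

4746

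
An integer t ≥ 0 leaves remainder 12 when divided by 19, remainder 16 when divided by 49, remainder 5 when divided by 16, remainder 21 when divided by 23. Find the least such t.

68469

From t ≡ 12 (mod 19) write t = 12 + 19s. Substituting into t ≡ 16 (mod 49) gives 19s ≡ 4 (mod 49), and since 19⁻¹ ≡ 31 (mod 49), s ≡ 26. Hence t ≡ 12 + 19·26 = 506 (mod 931).
From t ≡ 506 (mod 931) write t = 506 + 931s. Substituting into t ≡ 5 (mod 16) gives 931s ≡ 11 (mod 16), and since 3⁻¹ ≡ 11 (mod 16), s ≡ 9. Hence t ≡ 506 + 931·9 = 8885 (mod 14896).
From t ≡ 8885 (mod 14896) write t = 8885 + 14896s. Substituting into t ≡ 21 (mod 23) gives 14896s ≡ 14 (mod 23), and since 15⁻¹ ≡ 20 (mod 23), s ≡ 4. Hence t ≡ 8885 + 14896·4 = 68469 (mod 342608).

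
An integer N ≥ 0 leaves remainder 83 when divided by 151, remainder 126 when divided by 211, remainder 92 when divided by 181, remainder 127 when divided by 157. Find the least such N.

From N ≡ 83 (mod 151) write N = 83 + 151t. Substituting into N ≡ 126 (mod 211) gives 151t ≡ 43 (mod 211), and since 151⁻¹ ≡ 109 (mod 211), t ≡ 45. Hence N ≡ 83 + 151·45 = 6878 (mod 31861).
From N ≡ 6878 (mod 31861) write N = 6878 + 31861t. Substituting into N ≡ 92 (mod 181) gives 31861t ≡ 92 (mod 181), and since 5⁻¹ ≡ 145 (mod 181), t ≡ 127. Hence N ≡ 6878 + 31861·127 = 4053225 (mod 5766841).
From N ≡ 4053225 (mod 5766841) write N = 4053225 + 5766841t. Substituting into N ≡ 127 (mod 157) gives 5766841t ≡ 14 (mod 157), and since 74⁻¹ ≡ 87 (mod 157), t ≡ 119. Hence N ≡ 4053225 + 5766841·119 = 690307304 (mod 905394037).

690307304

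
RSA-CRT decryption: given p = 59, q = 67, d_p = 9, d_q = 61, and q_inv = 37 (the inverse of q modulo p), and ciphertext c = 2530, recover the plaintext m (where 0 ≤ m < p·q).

1626

m₁ = c^(d_p) mod p: c ≡ 52 (mod 59), and 52^9 mod 59 = 33.
m₂ = c^(d_q) mod q: c ≡ 51 (mod 67), and 51^61 mod 67 = 18.
h = q_inv·(m₁ − m₂) mod p = 37·(33 − 18) mod 59 = 24.
m = m₂ + h·q = 18 + 24·67 = 1626.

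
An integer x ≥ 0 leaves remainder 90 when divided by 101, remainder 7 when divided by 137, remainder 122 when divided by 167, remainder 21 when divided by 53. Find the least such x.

104697599

From x ≡ 90 (mod 101) write x = 90 + 101t. Substituting into x ≡ 7 (mod 137) gives 101t ≡ 54 (mod 137), and since 101⁻¹ ≡ 19 (mod 137), t ≡ 67. Hence x ≡ 90 + 101·67 = 6857 (mod 13837).
From x ≡ 6857 (mod 13837) write x = 6857 + 13837t. Substituting into x ≡ 122 (mod 167) gives 13837t ≡ 112 (mod 167), and since 143⁻¹ ≡ 160 (mod 167), t ≡ 51. Hence x ≡ 6857 + 13837·51 = 712544 (mod 2310779).
From x ≡ 712544 (mod 2310779) write x = 712544 + 2310779t. Substituting into x ≡ 21 (mod 53) gives 2310779t ≡ 9 (mod 53), and since 32⁻¹ ≡ 5 (mod 53), t ≡ 45. Hence x ≡ 712544 + 2310779·45 = 104697599 (mod 122471287).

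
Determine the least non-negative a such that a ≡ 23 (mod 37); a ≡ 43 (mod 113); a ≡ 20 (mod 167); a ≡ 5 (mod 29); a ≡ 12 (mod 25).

198717662

From a ≡ 23 (mod 37) write a = 23 + 37t. Substituting into a ≡ 43 (mod 113) gives 37t ≡ 20 (mod 113), and since 37⁻¹ ≡ 55 (mod 113), t ≡ 83. Hence a ≡ 23 + 37·83 = 3094 (mod 4181).
From a ≡ 3094 (mod 4181) write a = 3094 + 4181t. Substituting into a ≡ 20 (mod 167) gives 4181t ≡ 99 (mod 167), and since 6⁻¹ ≡ 28 (mod 167), t ≡ 100. Hence a ≡ 3094 + 4181·100 = 421194 (mod 698227).
From a ≡ 421194 (mod 698227) write a = 421194 + 698227t. Substituting into a ≡ 5 (mod 29) gives 698227t ≡ 7 (mod 29), and since 23⁻¹ ≡ 24 (mod 29), t ≡ 23. Hence a ≡ 421194 + 698227·23 = 16480415 (mod 20248583).
From a ≡ 16480415 (mod 20248583) write a = 16480415 + 20248583t. Substituting into a ≡ 12 (mod 25) gives 20248583t ≡ 22 (mod 25), and since 8⁻¹ ≡ 22 (mod 25), t ≡ 9. Hence a ≡ 16480415 + 20248583·9 = 198717662 (mod 506214575).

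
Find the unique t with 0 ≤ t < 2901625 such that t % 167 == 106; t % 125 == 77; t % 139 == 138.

The moduli are pairwise coprime; N = 167·125·139 = 2901625.
N/167 = 17375; 17375 ≡ 7 (mod 167); 7·24 ≡ 1, so inverse 24.
N/125 = 23213; 23213 ≡ 88 (mod 125); 88·27 ≡ 1, so inverse 27.
N/139 = 20875; 20875 ≡ 25 (mod 139); 25·89 ≡ 1, so inverse 89.
t ≡ 106·17375·24 + 77·23213·27 + 138·20875·89 = 348848577.
348848577 mod 2901625 = 653577.

653577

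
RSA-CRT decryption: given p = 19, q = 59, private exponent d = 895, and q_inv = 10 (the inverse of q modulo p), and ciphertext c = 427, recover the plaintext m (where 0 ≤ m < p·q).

101

d_p = d mod (p−1) = 895 mod 18 = 13; d_q = d mod (q−1) = 25.
m₁ = c^(d_p) mod p: c ≡ 9 (mod 19), and 9^13 mod 19 = 6.
m₂ = c^(d_q) mod q: c ≡ 14 (mod 59), and 14^25 mod 59 = 42.
h = q_inv·(m₁ − m₂) mod p = 10·(6 − 42) mod 19 = 1.
m = m₂ + h·q = 42 + 1·59 = 101.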